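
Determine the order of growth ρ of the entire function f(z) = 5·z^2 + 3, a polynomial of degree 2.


|f(z)| ≤ Σ|c_k|·r^k = O(r^2) as r → ∞. Polynomial growth is O(e^{r^ε}) for every ε > 0 (since r^2/e^{r^ε} → 0), so ρ ≤ ε for all ε > 0, i.e. ρ = 0. Every nonconstant polynomial has order 0.
Therefore ρ = 0.

Order ρ = 0.


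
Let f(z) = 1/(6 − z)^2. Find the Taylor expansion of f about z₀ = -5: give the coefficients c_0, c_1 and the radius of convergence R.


Let w = z − z₀, so z = z₀ + w.
Then 6 − z = 6 − (z₀ + w) = (6 − z₀) − w = 11 − w.
f(z) = 1/(11 − w)^2 = (1/(11)^2) · (1 − w/(11))^{−2}.
By the binomial series (1−u)^{−2} = Σ_{n≥0} C(n+1, 1) u^n for |u|<1, with u = w/(11):
  c_n = C(n+1, 1) / (11)^(n+2).
  c_0 = 1/(11)^2 = 1/121.
  c_1 = 2/(11)^3 = 2/1331.
The series is valid for |w/d| < 1, i.e. |z − z₀| < |d|.
Radius of convergence: R = |6 − z₀| = |11| = 11 (distance from z₀ to the singularity z = 6).

c_0 = 1/121, c_1 = 2/1331; R = 11.


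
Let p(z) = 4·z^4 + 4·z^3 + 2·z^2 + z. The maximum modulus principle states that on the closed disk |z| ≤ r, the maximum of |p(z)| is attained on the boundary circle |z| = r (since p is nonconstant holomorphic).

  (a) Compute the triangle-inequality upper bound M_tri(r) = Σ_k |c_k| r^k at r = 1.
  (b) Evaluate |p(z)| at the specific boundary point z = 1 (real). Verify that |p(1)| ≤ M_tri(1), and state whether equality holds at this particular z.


Coefficients: c_0 = 0, c_1 = 1, c_2 = 2, c_3 = 4, c_4 = 4. Radius r = 1.
Part (a). Triangle bound: M_tri(r) = Σ_k |c_k| r^k
  = |0|·1^0 + |1|·1^1 + |2|·1^2 + |4|·1^3 + |4|·1^4
  = 0 + 1 + 2 + 4 + 4 = 11.
This bounds M(r) := max_{|z|=r} |p(z)| from above; equality holds iff all terms c_k z^k can be made to align in phase at a single z on |z|=r.
Part (b). At z = 1 (real, on the circle |z| = r):
  p(1) = (0)·1^0 + (1)·1^1 + (2)·1^2 + (4)·1^3 + (4)·1^4 = 11.
  |p(1)| = 11.
Since all nonzero coefficients share the same sign, |p(1)| = 11 = M_tri(1); the triangle bound is attained at z = 1, so in fact M(r) = 11.

M_tri(1) = 11; |p(1)| = 11; equality at z=1: yes.


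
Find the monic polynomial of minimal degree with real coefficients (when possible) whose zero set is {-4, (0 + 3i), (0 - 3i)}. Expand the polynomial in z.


The polynomial is p(z) = ∏_{α ∈ S} (z − α), where S = {-4, (0 + 3i), (0 - 3i)}.
Expanding the product yields: p(z) = z^3 + 4·z^2 + 9·z + 36.
Note conjugate pairs combine to real quadratics: (z − (0+3i))(z − (0−3i)) = z² + 9.
The resulting polynomial has degree 3 and real coefficients as required.

p(z) = z^3 + 4·z^2 + 9·z + 36.


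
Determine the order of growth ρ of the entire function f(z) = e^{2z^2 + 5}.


|e^{2z^2 + 5}| = e^{Re(2·z^2) + 5} ≤ e^{2|z|^2 + 5} = e^{2r^2 + 5} on |z| = r, so ρ ≤ 2. Choosing z on |z|=r so that 2·z^2 is real positive (always possible by picking arg z appropriately) gives |f(z)| = e^{2r^2 + 5}, matching the bound. The additive constant 5 does not affect log log M(r) ~ 2·log r. Hence ρ = 2.
Therefore ρ = 2.

Order ρ = 2.


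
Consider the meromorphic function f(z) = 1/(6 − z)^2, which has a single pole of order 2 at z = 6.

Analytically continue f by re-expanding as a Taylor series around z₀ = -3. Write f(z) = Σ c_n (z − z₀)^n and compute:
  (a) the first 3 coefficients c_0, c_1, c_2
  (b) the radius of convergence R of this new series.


Let w = z − z₀, so z = z₀ + w.
Then 6 − z = 6 − (z₀ + w) = (6 − z₀) − w = 9 − w.
f(z) = 1/(9 − w)^2 = (1/(9)^2) · (1 − w/(9))^{−2}.
By the binomial series (1−u)^{−2} = Σ_{n≥0} C(n+1, 1) u^n for |u|<1, with u = w/(9):
  c_n = C(n+1, 1) / (9)^(n+2).
  c_0 = 1/(9)^2 = 1/81.
  c_1 = 2/(9)^3 = 2/729.
  c_2 = 3/(9)^4 = 1/2187.
The series is valid for |w/d| < 1, i.e. |z − z₀| < |d|.
Radius of convergence: R = |6 − z₀| = |9| = 9 (distance from z₀ to the singularity z = 6).

c_0 = 1/81, c_1 = 2/729, c_2 = 1/2187; R = 9.


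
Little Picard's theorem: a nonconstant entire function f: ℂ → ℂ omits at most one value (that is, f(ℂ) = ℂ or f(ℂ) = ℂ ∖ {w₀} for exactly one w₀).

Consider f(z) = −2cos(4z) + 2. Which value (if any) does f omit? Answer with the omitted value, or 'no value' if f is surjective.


Little Picard bounds the complement of f(ℂ) to at most one point.
cos is entire and surjective onto ℂ: for every w ∈ ℂ, cos(ζ) = w has a solution ζ ∈ ℂ (e.g., via the complex inverse arccos). With ζ = 4z this gives z = ζ/(4). Then -2·cos(4z) takes every value in -2·ℂ = ℂ, and adding 2 is a bijection of ℂ. So f is surjective and omits no value. (Note: only on the real line is cos bounded by [−1, 1].)

Omitted value: no value.


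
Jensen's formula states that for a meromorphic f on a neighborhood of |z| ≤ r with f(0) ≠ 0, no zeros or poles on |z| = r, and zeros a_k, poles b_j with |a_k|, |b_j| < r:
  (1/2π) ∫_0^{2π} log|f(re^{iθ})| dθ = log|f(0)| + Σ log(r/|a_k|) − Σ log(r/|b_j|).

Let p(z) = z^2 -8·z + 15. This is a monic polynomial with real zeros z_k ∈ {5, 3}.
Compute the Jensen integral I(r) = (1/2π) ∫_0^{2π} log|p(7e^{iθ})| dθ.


Zeros: 3, 5; r = 7.
Inside |z| < r: 3, 5. Outside (|z| ≥ r): ∅.
p(0) = 15, so log|p(0)| = log(15) = 2.7081.
Apply Jensen: I(r) = log|p(0)| + Σ_k log(r/|z_k|), summed over zeros inside |z| < r.
  log(r/|z_k|) for z_k = 5: log(7/5) = 0.3365
  log(r/|z_k|) for z_k = 3: log(7/3) = 0.8473
Sum over inside zeros: 1.1838.
I(r) = log|p(0)| + (inside sum) = 2.7081 + 1.1838 = 3.8918.
Closed form (all zeros inside, monic): I(r) = n·log(r) = 2·log(7) = 3.8918. ✓

I(r) ≈ 3.8918.


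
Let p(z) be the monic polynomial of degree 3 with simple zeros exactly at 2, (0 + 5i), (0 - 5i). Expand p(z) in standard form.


The polynomial is p(z) = ∏_{α ∈ S} (z − α), where S = {2, (0 + 5i), (0 - 5i)}.
Expanding the product yields: p(z) = z^3 -2·z^2 + 25·z -50.
Note conjugate pairs combine to real quadratics: (z − (0+5i))(z − (0−5i)) = z² + 25.
The resulting polynomial has degree 3 and real coefficients as required.

p(z) = z^3 -2·z^2 + 25·z -50.


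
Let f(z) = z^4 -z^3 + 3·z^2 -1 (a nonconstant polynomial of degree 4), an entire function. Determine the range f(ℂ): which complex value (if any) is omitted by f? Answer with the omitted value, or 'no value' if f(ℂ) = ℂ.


Little Picard bounds the complement of f(ℂ) to at most one point.
For every w ∈ ℂ, the equation p(z) − w = 0 is a nonconstant polynomial in z and hence has at least one root by the fundamental theorem of algebra. So p is surjective onto ℂ, omitting no value.

Omitted value: no value.


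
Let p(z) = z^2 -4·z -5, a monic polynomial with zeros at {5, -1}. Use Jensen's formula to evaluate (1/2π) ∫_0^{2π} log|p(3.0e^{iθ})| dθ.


Zeros: -1, 5; r = 3.0.
Inside |z| < r: -1. Outside (|z| ≥ r): 5.
p(0) = -5, so log|p(0)| = log(5) = 1.6094.
Apply Jensen: I(r) = log|p(0)| + Σ_k log(r/|z_k|), summed over zeros inside |z| < r.
  log(r/|z_k|) for z_k = -1: log(3.0/1) = 1.0986
  Outside zeros (5) contribute nothing to the Jensen sum.
Sum over inside zeros: 1.0986.
I(r) = log|p(0)| + (inside sum) = 1.6094 + 1.0986 = 2.7081.
Note: since some zeros are outside |z| ≤ r, the simplified n·log(r) form does NOT apply — only the inside zeros contribute.

I(r) ≈ 2.7081.


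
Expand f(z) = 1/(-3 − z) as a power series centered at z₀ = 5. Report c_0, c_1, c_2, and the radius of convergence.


Let w = z − z₀, so z = z₀ + w.
Then -3 − z = -3 − (z₀ + w) = (-3 − z₀) − w = -8 − w.
f(z) = 1/(-8 − w) = (1/(-8)) · 1/(1 − w/(-8)) = Σ_{n≥0} w^n / (-8)^(n+1).
So c_n = 1/(-8)^(n+1):
  c_0 = 1/(-8)^1 = -1/8.
  c_1 = 1/(-8)^2 = 1/64.
  c_2 = 1/(-8)^3 = -1/512.
The series is valid for |w/d| < 1, i.e. |z − z₀| < |d|.
Radius of convergence: R = |-3 − z₀| = |-8| = 8 (distance from z₀ to the singularity z = -3).

c_0 = -1/8, c_1 = 1/64, c_2 = -1/512; R = 8.


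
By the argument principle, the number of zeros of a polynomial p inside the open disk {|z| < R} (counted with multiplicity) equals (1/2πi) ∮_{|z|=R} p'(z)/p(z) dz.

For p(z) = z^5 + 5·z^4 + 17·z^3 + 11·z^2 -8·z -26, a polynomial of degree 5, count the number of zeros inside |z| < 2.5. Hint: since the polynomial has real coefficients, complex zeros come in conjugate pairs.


The zeros of p are: (-1 + 1i), (-1 - 1i), (-2 + 3i), (-2 - 3i), 1.
Their magnitudes are: 1.414, 1.414, 3.606, 3.606, 1.
Zeros with |z| < R = 2.5: (-1 + 1i), (-1 - 1i), 1.
Count = 3.
By the argument principle, (1/2πi) ∮_{|z|=R} p'(z)/p(z) dz equals exactly this count.

Number of zeros inside |z| < 2.5: 3.


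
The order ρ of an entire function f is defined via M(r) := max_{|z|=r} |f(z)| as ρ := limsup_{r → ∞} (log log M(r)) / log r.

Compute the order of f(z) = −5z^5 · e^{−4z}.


M(r) = max_{|z|=r} |-5|·|z|^5·|e^{−4z}| = 5·r^5 · e^{4r^1} (the factors attain their maxima compatibly on |z|=r). Then log M(r) = log 5 + 5·log r + 4r^1, dominated by the last term, so log log M(r) ~ 1·log r. The polynomial factor -5z^5 contributes only a log r term and does not affect the order. ρ = 1.
Therefore ρ = 1.

Order ρ = 1.


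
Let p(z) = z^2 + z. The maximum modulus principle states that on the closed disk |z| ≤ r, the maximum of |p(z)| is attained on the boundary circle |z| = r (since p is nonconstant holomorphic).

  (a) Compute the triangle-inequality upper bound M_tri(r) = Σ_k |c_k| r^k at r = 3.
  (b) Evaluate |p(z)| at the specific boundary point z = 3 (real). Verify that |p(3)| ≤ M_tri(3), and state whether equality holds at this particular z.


Coefficients: c_0 = 0, c_1 = 1, c_2 = 1. Radius r = 3.
Part (a). Triangle bound: M_tri(r) = Σ_k |c_k| r^k
  = |0|·3^0 + |1|·3^1 + |1|·3^2
  = 0 + 3 + 9 = 12.
This bounds M(r) := max_{|z|=r} |p(z)| from above; equality holds iff all terms c_k z^k can be made to align in phase at a single z on |z|=r.
Part (b). At z = 3 (real, on the circle |z| = r):
  p(3) = (0)·3^0 + (1)·3^1 + (1)·3^2 = 12.
  |p(3)| = 12.
Since all nonzero coefficients share the same sign, |p(3)| = 12 = M_tri(3); the triangle bound is attained at z = 3, so in fact M(r) = 12.

M_tri(3) = 12; |p(3)| = 12; equality at z=3: yes.


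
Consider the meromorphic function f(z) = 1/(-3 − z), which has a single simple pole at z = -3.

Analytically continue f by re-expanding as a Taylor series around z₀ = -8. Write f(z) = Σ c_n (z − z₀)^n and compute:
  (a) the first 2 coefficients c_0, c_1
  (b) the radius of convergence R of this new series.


Let w = z − z₀, so z = z₀ + w.
Then -3 − z = -3 − (z₀ + w) = (-3 − z₀) − w = 5 − w.
f(z) = 1/(5 − w) = (1/(5)) · 1/(1 − w/(5)) = Σ_{n≥0} w^n / (5)^(n+1).
So c_n = 1/(5)^(n+1):
  c_0 = 1/(5)^1 = 1/5.
  c_1 = 1/(5)^2 = 1/25.
The series is valid for |w/d| < 1, i.e. |z − z₀| < |d|.
Radius of convergence: R = |-3 − z₀| = |5| = 5 (distance from z₀ to the singularity z = -3).

c_0 = 1/5, c_1 = 1/25; R = 5.


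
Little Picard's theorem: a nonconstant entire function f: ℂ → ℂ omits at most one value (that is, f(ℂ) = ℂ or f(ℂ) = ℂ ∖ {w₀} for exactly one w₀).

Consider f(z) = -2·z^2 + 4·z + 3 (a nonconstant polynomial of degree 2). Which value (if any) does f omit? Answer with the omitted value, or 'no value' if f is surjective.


Little Picard bounds the complement of f(ℂ) to at most one point.
For every w ∈ ℂ, the equation p(z) − w = 0 is a nonconstant polynomial in z and hence has at least one root by the fundamental theorem of algebra. So p is surjective onto ℂ, omitting no value.

Omitted value: no value.


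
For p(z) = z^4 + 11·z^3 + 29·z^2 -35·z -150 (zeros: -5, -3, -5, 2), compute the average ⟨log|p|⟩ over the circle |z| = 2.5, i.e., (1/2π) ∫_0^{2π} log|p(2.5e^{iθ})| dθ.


Zeros: -5, -5, -3, 2; r = 2.5.
Inside |z| < r: 2. Outside (|z| ≥ r): -5, -5, -3.
p(0) = -150, so log|p(0)| = log(150) = 5.0106.
Apply Jensen: I(r) = log|p(0)| + Σ_k log(r/|z_k|), summed over zeros inside |z| < r.
  log(r/|z_k|) for z_k = 2: log(2.5/2) = 0.2231
  Outside zeros (-5, -5, -3) contribute nothing to the Jensen sum.
Sum over inside zeros: 0.2231.
I(r) = log|p(0)| + (inside sum) = 5.0106 + 0.2231 = 5.2338.
Note: since some zeros are outside |z| ≤ r, the simplified n·log(r) form does NOT apply — only the inside zeros contribute.

I(r) ≈ 5.2338.


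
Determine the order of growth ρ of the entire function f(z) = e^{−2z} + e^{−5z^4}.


Each summand is entire of order 1 and 4 respectively (as in the single-exponential case). The order of a sum is at most the max of the orders, so ρ ≤ 4. For the lower bound: on |z|=r choose arg z so that -5z^4 is real positive; then |e^{-5z^4}| = e^{5r^4} while |e^{-2z}| ≤ e^{2r^1} = o(e^{5r^4}). So |f| ≥ e^{5r^4}(1 − o(1)) and ρ ≥ 4. Hence ρ = max(1, 4) = 4.
Therefore ρ = 4.

Order ρ = 4.


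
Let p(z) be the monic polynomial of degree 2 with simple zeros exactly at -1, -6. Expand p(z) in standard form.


The polynomial is p(z) = ∏_{α ∈ S} (z − α), where S = {-1, -6}.
Expanding the product yields: p(z) = z^2 + 7·z + 6.
The resulting polynomial has degree 2 and real coefficients as required.

p(z) = z^2 + 7·z + 6.


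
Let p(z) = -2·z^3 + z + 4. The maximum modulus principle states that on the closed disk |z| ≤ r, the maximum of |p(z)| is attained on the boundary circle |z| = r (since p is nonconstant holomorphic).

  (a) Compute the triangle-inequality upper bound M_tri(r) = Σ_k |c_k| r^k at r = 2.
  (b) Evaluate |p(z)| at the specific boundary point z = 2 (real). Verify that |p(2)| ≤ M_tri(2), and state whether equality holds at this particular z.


Coefficients: c_0 = 4, c_1 = 1, c_2 = 0, c_3 = -2. Radius r = 2.
Part (a). Triangle bound: M_tri(r) = Σ_k |c_k| r^k
  = |4|·2^0 + |1|·2^1 + |0|·2^2 + |-2|·2^3
  = 4 + 2 + 0 + 16 = 22.
This bounds M(r) := max_{|z|=r} |p(z)| from above; equality holds iff all terms c_k z^k can be made to align in phase at a single z on |z|=r.
Part (b). At z = 2 (real, on the circle |z| = r):
  p(2) = (4)·2^0 + (1)·2^1 + (0)·2^2 + (-2)·2^3 = -10.
  |p(2)| = 10.
Check: |p(2)| = 10 ≤ 22 = M_tri(2). ✓ Equality does not hold at z = 2 (the coefficients have mixed signs, so the terms do not all align in phase there).

M_tri(2) = 22; |p(2)| = 10; equality at z=2: no.


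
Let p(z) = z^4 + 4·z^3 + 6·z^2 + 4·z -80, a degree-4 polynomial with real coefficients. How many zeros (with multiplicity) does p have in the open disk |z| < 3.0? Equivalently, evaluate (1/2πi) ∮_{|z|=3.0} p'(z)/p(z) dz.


The zeros of p are: -4, 2, (-1 + 3i), (-1 - 3i).
Their magnitudes are: 4, 2, 3.162, 3.162.
Zeros with |z| < R = 3.0: 2.
Count = 1.
By the argument principle, (1/2πi) ∮_{|z|=R} p'(z)/p(z) dz equals exactly this count.

Number of zeros inside |z| < 3.0: 1.


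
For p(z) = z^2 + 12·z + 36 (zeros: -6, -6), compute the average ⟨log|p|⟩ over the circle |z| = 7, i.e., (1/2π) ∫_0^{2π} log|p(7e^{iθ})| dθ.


Zeros: -6, -6; r = 7.
Inside |z| < r: -6, -6. Outside (|z| ≥ r): ∅.
p(0) = 36, so log|p(0)| = log(36) = 3.5835.
Apply Jensen: I(r) = log|p(0)| + Σ_k log(r/|z_k|), summed over zeros inside |z| < r.
  log(r/|z_k|) for z_k = -6: log(7/6) = 0.1542
  log(r/|z_k|) for z_k = -6: log(7/6) = 0.1542
Sum over inside zeros: 0.3083.
I(r) = log|p(0)| + (inside sum) = 3.5835 + 0.3083 = 3.8918.
Closed form (all zeros inside, monic): I(r) = n·log(r) = 2·log(7) = 3.8918. ✓

I(r) ≈ 3.8918.


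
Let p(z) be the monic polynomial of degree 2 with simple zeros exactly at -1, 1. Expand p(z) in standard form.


The polynomial is p(z) = ∏_{α ∈ S} (z − α), where S = {-1, 1}.
Expanding the product yields: p(z) = z^2 -1.
The resulting polynomial has degree 2 and real coefficients as required.

p(z) = z^2 -1.


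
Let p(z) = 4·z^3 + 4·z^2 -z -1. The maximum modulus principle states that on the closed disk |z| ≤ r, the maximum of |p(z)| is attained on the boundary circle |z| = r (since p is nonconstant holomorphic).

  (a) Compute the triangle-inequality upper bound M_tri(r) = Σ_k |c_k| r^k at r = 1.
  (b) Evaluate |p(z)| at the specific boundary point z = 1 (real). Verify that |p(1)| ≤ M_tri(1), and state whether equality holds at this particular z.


Coefficients: c_0 = -1, c_1 = -1, c_2 = 4, c_3 = 4. Radius r = 1.
Part (a). Triangle bound: M_tri(r) = Σ_k |c_k| r^k
  = |-1|·1^0 + |-1|·1^1 + |4|·1^2 + |4|·1^3
  = 1 + 1 + 4 + 4 = 10.
This bounds M(r) := max_{|z|=r} |p(z)| from above; equality holds iff all terms c_k z^k can be made to align in phase at a single z on |z|=r.
Part (b). At z = 1 (real, on the circle |z| = r):
  p(1) = (-1)·1^0 + (-1)·1^1 + (4)·1^2 + (4)·1^3 = 6.
  |p(1)| = 6.
Check: |p(1)| = 6 ≤ 10 = M_tri(1). ✓ Equality does not hold at z = 1 (the coefficients have mixed signs, so the terms do not all align in phase there).

M_tri(1) = 10; |p(1)| = 6; equality at z=1: no.


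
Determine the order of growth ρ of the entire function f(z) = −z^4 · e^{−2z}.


M(r) = max_{|z|=r} |-1|·|z|^4·|e^{−2z}| = 1·r^4 · e^{2r^1} (the factors attain their maxima compatibly on |z|=r). Then log M(r) = log 1 + 4·log r + 2r^1, dominated by the last term, so log log M(r) ~ 1·log r. The polynomial factor -1z^4 contributes only a log r term and does not affect the order. ρ = 1.
Therefore ρ = 1.

Order ρ = 1.


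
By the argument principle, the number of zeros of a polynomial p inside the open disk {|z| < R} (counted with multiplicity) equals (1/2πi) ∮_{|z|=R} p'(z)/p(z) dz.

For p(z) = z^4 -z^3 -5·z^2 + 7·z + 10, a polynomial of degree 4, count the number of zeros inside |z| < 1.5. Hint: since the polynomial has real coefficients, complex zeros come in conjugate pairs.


The zeros of p are: (2 + 1i), (2 - 1i), -1, -2.
Their magnitudes are: 2.236, 2.236, 1, 2.
Zeros with |z| < R = 1.5: -1.
Count = 1.
By the argument principle, (1/2πi) ∮_{|z|=R} p'(z)/p(z) dz equals exactly this count.

Number of zeros inside |z| < 1.5: 1.


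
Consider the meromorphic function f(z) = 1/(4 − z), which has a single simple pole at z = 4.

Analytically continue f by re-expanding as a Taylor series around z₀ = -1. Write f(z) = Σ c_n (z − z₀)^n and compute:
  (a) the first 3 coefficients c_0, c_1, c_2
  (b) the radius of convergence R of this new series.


Let w = z − z₀, so z = z₀ + w.
Then 4 − z = 4 − (z₀ + w) = (4 − z₀) − w = 5 − w.
f(z) = 1/(5 − w) = (1/(5)) · 1/(1 − w/(5)) = Σ_{n≥0} w^n / (5)^(n+1).
So c_n = 1/(5)^(n+1):
  c_0 = 1/(5)^1 = 1/5.
  c_1 = 1/(5)^2 = 1/25.
  c_2 = 1/(5)^3 = 1/125.
The series is valid for |w/d| < 1, i.e. |z − z₀| < |d|.
Radius of convergence: R = |4 − z₀| = |5| = 5 (distance from z₀ to the singularity z = 4).

c_0 = 1/5, c_1 = 1/25, c_2 = 1/125; R = 5.


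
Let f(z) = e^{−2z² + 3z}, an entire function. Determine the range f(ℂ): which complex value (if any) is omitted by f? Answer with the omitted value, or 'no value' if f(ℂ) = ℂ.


Little Picard bounds the complement of f(ℂ) to at most one point.
The exponent g(z) = −2z² + 3z is a nonconstant polynomial, hence surjective onto ℂ. So e^{g(z)} takes every value in {e^w : w ∈ ℂ} = ℂ ∖ {0}. Adding 0 shifts the range to ℂ ∖ {0}. f omits exactly 0.

Omitted value: 0.


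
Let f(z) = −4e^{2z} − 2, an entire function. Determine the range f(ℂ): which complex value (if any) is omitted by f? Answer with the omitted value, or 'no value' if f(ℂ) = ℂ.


Little Picard bounds the complement of f(ℂ) to at most one point.
e^{2z} is never zero on ℂ, so -4·e^{2z} takes every value in ℂ ∖ {0}. Adding -2 shifts the range to ℂ ∖ {-2}. Thus f omits exactly the value -2.

Omitted value: -2.


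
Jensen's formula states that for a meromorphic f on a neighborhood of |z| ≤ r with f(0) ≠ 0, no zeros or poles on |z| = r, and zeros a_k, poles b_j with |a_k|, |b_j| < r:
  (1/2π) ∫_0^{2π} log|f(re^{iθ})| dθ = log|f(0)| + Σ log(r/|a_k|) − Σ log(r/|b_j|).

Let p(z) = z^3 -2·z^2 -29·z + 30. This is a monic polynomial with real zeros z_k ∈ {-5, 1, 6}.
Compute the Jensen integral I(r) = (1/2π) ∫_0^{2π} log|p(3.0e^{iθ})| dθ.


Zeros: -5, 1, 6; r = 3.0.
Inside |z| < r: 1. Outside (|z| ≥ r): -5, 6.
p(0) = 30, so log|p(0)| = log(30) = 3.4012.
Apply Jensen: I(r) = log|p(0)| + Σ_k log(r/|z_k|), summed over zeros inside |z| < r.
  log(r/|z_k|) for z_k = 1: log(3.0/1) = 1.0986
  Outside zeros (-5, 6) contribute nothing to the Jensen sum.
Sum over inside zeros: 1.0986.
I(r) = log|p(0)| + (inside sum) = 3.4012 + 1.0986 = 4.4998.
Note: since some zeros are outside |z| ≤ r, the simplified n·log(r) form does NOT apply — only the inside zeros contribute.

I(r) ≈ 4.4998.


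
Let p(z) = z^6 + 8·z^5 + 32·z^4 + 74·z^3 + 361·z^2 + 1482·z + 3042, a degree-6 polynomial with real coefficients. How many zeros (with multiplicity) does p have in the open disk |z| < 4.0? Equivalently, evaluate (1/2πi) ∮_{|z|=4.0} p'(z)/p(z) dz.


The zeros of p are: (2 + 3i), (2 - 3i), (-3 + 3i), (-3 - 3i), (-3 + 2i), (-3 - 2i).
Their magnitudes are: 3.606, 3.606, 4.243, 4.243, 3.606, 3.606.
Zeros with |z| < R = 4.0: (2 + 3i), (2 - 3i), (-3 + 2i), (-3 - 2i).
Count = 4.
By the argument principle, (1/2πi) ∮_{|z|=R} p'(z)/p(z) dz equals exactly this count.

Number of zeros inside |z| < 4.0: 4.


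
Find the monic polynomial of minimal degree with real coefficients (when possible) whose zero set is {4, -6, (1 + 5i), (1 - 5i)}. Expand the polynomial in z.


The polynomial is p(z) = ∏_{α ∈ S} (z − α), where S = {4, -6, (1 + 5i), (1 - 5i)}.
Expanding the product yields: p(z) = z^4 -2·z^2 + 100·z -624.
Note conjugate pairs combine to real quadratics: (z − (1+5i))(z − (1−5i)) = z² − 2z + 26.
The resulting polynomial has degree 4 and real coefficients as required.

p(z) = z^4 -2·z^2 + 100·z -624.


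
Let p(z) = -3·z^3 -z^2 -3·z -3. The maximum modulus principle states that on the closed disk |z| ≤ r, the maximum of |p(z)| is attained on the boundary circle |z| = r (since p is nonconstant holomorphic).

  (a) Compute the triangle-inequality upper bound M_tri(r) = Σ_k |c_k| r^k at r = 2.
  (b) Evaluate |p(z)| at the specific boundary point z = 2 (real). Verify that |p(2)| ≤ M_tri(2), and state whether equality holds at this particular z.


Coefficients: c_0 = -3, c_1 = -3, c_2 = -1, c_3 = -3. Radius r = 2.
Part (a). Triangle bound: M_tri(r) = Σ_k |c_k| r^k
  = |-3|·2^0 + |-3|·2^1 + |-1|·2^2 + |-3|·2^3
  = 3 + 6 + 4 + 24 = 37.
This bounds M(r) := max_{|z|=r} |p(z)| from above; equality holds iff all terms c_k z^k can be made to align in phase at a single z on |z|=r.
Part (b). At z = 2 (real, on the circle |z| = r):
  p(2) = (-3)·2^0 + (-3)·2^1 + (-1)·2^2 + (-3)·2^3 = -37.
  |p(2)| = 37.
Since all nonzero coefficients share the same sign, |p(2)| = 37 = M_tri(2); the triangle bound is attained at z = 2, so in fact M(r) = 37.

M_tri(2) = 37; |p(2)| = 37; equality at z=2: yes.


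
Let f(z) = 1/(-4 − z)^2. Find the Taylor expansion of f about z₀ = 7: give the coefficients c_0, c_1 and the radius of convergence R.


Let w = z − z₀, so z = z₀ + w.
Then -4 − z = -4 − (z₀ + w) = (-4 − z₀) − w = -11 − w.
f(z) = 1/(-11 − w)^2 = (1/(-11)^2) · (1 − w/(-11))^{−2}.
By the binomial series (1−u)^{−2} = Σ_{n≥0} C(n+1, 1) u^n for |u|<1, with u = w/(-11):
  c_n = C(n+1, 1) / (-11)^(n+2).
  c_0 = 1/(-11)^2 = 1/121.
  c_1 = 2/(-11)^3 = -2/1331.
The series is valid for |w/d| < 1, i.e. |z − z₀| < |d|.
Radius of convergence: R = |-4 − z₀| = |-11| = 11 (distance from z₀ to the singularity z = -4).

c_0 = 1/121, c_1 = -2/1331; R = 11.


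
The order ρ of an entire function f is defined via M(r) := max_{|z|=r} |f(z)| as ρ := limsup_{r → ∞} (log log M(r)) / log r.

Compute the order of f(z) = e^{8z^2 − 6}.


|e^{8z^2 − 6}| = e^{Re(8·z^2) + -6} ≤ e^{8|z|^2 + -6} = e^{8r^2 + -6} on |z| = r, so ρ ≤ 2. Choosing z on |z|=r so that 8·z^2 is real positive (always possible by picking arg z appropriately) gives |f(z)| = e^{8r^2 + -6}, matching the bound. The additive constant -6 does not affect log log M(r) ~ 2·log r. Hence ρ = 2.
Therefore ρ = 2.

Order ρ = 2.


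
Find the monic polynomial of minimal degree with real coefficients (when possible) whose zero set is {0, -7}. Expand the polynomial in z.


The polynomial is p(z) = ∏_{α ∈ S} (z − α), where S = {0, -7}.
Expanding the product yields: p(z) = z^2 + 7·z.
The resulting polynomial has degree 2 and real coefficients as required.

p(z) = z^2 + 7·z.


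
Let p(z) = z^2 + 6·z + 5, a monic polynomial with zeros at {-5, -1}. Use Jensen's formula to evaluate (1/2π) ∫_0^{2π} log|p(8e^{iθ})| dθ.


Zeros: -5, -1; r = 8.
Inside |z| < r: -5, -1. Outside (|z| ≥ r): ∅.
p(0) = 5, so log|p(0)| = log(5) = 1.6094.
Apply Jensen: I(r) = log|p(0)| + Σ_k log(r/|z_k|), summed over zeros inside |z| < r.
  log(r/|z_k|) for z_k = -5: log(8/5) = 0.4700
  log(r/|z_k|) for z_k = -1: log(8/1) = 2.0794
Sum over inside zeros: 2.5494.
I(r) = log|p(0)| + (inside sum) = 1.6094 + 2.5494 = 4.1589.
Closed form (all zeros inside, monic): I(r) = n·log(r) = 2·log(8) = 4.1589. ✓

I(r) ≈ 4.1589.


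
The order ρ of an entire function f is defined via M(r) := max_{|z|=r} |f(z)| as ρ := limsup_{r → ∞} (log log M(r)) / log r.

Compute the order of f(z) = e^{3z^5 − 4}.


|e^{3z^5 − 4}| = e^{Re(3·z^5) + -4} ≤ e^{3|z|^5 + -4} = e^{3r^5 + -4} on |z| = r, so ρ ≤ 5. Choosing z on |z|=r so that 3·z^5 is real positive (always possible by picking arg z appropriately) gives |f(z)| = e^{3r^5 + -4}, matching the bound. The additive constant -4 does not affect log log M(r) ~ 5·log r. Hence ρ = 5.
Therefore ρ = 5.

Order ρ = 5.


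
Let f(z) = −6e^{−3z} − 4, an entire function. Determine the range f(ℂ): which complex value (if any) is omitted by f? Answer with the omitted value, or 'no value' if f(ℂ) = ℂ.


Little Picard bounds the complement of f(ℂ) to at most one point.
e^{−3z} is never zero on ℂ, so -6·e^{−3z} takes every value in ℂ ∖ {0}. Adding -4 shifts the range to ℂ ∖ {-4}. Thus f omits exactly the value -4.

Omitted value: -4.


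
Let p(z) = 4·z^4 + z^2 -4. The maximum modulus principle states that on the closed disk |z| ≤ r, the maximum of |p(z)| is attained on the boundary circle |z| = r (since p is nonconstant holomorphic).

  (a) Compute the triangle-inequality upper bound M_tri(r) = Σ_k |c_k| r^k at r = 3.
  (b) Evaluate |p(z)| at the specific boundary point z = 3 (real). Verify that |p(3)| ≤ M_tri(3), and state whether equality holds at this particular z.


Coefficients: c_0 = -4, c_1 = 0, c_2 = 1, c_3 = 0, c_4 = 4. Radius r = 3.
Part (a). Triangle bound: M_tri(r) = Σ_k |c_k| r^k
  = |-4|·3^0 + |0|·3^1 + |1|·3^2 + |0|·3^3 + |4|·3^4
  = 4 + 0 + 9 + 0 + 324 = 337.
This bounds M(r) := max_{|z|=r} |p(z)| from above; equality holds iff all terms c_k z^k can be made to align in phase at a single z on |z|=r.
Part (b). At z = 3 (real, on the circle |z| = r):
  p(3) = (-4)·3^0 + (0)·3^1 + (1)·3^2 + (0)·3^3 + (4)·3^4 = 329.
  |p(3)| = 329.
Check: |p(3)| = 329 ≤ 337 = M_tri(3). ✓ Equality does not hold at z = 3 (the coefficients have mixed signs, so the terms do not all align in phase there).

M_tri(3) = 337; |p(3)| = 329; equality at z=3: no.


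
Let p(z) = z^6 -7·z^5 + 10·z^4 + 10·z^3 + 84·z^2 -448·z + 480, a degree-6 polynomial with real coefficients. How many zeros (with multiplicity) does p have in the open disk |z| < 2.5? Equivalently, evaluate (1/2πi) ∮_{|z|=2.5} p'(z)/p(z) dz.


The zeros of p are: 2, (3 + 1i), (3 - 1i), (-2 + 2i), (-2 - 2i), 3.
Their magnitudes are: 2, 3.162, 3.162, 2.828, 2.828, 3.
Zeros with |z| < R = 2.5: 2.
Count = 1.
By the argument principle, (1/2πi) ∮_{|z|=R} p'(z)/p(z) dz equals exactly this count.

Number of zeros inside |z| < 2.5: 1.


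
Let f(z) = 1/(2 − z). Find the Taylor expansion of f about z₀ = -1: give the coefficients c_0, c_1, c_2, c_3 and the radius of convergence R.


Let w = z − z₀, so z = z₀ + w.
Then 2 − z = 2 − (z₀ + w) = (2 − z₀) − w = 3 − w.
f(z) = 1/(3 − w) = (1/(3)) · 1/(1 − w/(3)) = Σ_{n≥0} w^n / (3)^(n+1).
So c_n = 1/(3)^(n+1):
  c_0 = 1/(3)^1 = 1/3.
  c_1 = 1/(3)^2 = 1/9.
  c_2 = 1/(3)^3 = 1/27.
  c_3 = 1/(3)^4 = 1/81.
The series is valid for |w/d| < 1, i.e. |z − z₀| < |d|.
Radius of convergence: R = |2 − z₀| = |3| = 3 (distance from z₀ to the singularity z = 2).

c_0 = 1/3, c_1 = 1/9, c_2 = 1/27, c_3 = 1/81; R = 3.


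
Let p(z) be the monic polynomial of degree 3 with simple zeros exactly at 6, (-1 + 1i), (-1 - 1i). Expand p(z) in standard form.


The polynomial is p(z) = ∏_{α ∈ S} (z − α), where S = {6, (-1 + 1i), (-1 - 1i)}.
Expanding the product yields: p(z) = z^3 -4·z^2 -10·z -12.
Note conjugate pairs combine to real quadratics: (z − (-1+1i))(z − (-1−1i)) = z² + 2z + 2.
The resulting polynomial has degree 3 and real coefficients as required.

p(z) = z^3 -4·z^2 -10·z -12.


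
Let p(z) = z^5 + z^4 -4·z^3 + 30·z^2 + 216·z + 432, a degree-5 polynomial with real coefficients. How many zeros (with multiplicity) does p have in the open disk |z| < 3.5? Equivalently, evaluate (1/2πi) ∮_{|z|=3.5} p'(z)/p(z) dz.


The zeros of p are: (-2 + 2i), (-2 - 2i), -3, (3 + 3i), (3 - 3i).
Their magnitudes are: 2.828, 2.828, 3, 4.243, 4.243.
Zeros with |z| < R = 3.5: (-2 + 2i), (-2 - 2i), -3.
Count = 3.
By the argument principle, (1/2πi) ∮_{|z|=R} p'(z)/p(z) dz equals exactly this count.

Number of zeros inside |z| < 3.5: 3.


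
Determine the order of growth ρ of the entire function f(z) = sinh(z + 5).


sinh(w) is a linear combination of e^{iw} and e^{−iw} (or e^w, e^{−w} in the hyperbolic case), so |sinh(w)| ≤ e^{|w|}. With w = z + 5, |w| ≤ 1|z| + 5 = 1r + 5 on |z| = r, giving M(r) ≤ e^{1r + 5}, so ρ ≤ 1. On a suitable ray (z = it for sin/cos; z = t for sinh/cosh, t real → ∞), |sinh(z + 5)| grows like e^{1|t|}/2, so ρ ≥ 1. Hence ρ = 1.
Therefore ρ = 1.

Order ρ = 1.


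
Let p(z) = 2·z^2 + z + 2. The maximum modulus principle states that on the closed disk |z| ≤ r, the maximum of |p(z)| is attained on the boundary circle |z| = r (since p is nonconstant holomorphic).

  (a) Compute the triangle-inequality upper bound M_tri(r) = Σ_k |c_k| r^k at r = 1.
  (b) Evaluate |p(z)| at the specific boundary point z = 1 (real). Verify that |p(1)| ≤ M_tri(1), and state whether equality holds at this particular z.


Coefficients: c_0 = 2, c_1 = 1, c_2 = 2. Radius r = 1.
Part (a). Triangle bound: M_tri(r) = Σ_k |c_k| r^k
  = |2|·1^0 + |1|·1^1 + |2|·1^2
  = 2 + 1 + 2 = 5.
This bounds M(r) := max_{|z|=r} |p(z)| from above; equality holds iff all terms c_k z^k can be made to align in phase at a single z on |z|=r.
Part (b). At z = 1 (real, on the circle |z| = r):
  p(1) = (2)·1^0 + (1)·1^1 + (2)·1^2 = 5.
  |p(1)| = 5.
Since all nonzero coefficients share the same sign, |p(1)| = 5 = M_tri(1); the triangle bound is attained at z = 1, so in fact M(r) = 5.

M_tri(1) = 5; |p(1)| = 5; equality at z=1: yes.


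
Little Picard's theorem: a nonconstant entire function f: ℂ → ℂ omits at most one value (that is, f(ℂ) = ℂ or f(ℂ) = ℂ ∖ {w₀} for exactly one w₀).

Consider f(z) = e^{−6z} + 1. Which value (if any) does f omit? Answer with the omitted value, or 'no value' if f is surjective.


Little Picard bounds the complement of f(ℂ) to at most one point.
e^{−6z} is never zero on ℂ, so 1·e^{−6z} takes every value in ℂ ∖ {0}. Adding 1 shifts the range to ℂ ∖ {1}. Thus f omits exactly the value 1.

Omitted value: 1.


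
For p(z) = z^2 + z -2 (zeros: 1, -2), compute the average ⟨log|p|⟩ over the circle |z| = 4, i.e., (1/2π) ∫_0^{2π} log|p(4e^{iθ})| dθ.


Zeros: -2, 1; r = 4.
Inside |z| < r: -2, 1. Outside (|z| ≥ r): ∅.
p(0) = -2, so log|p(0)| = log(2) = 0.6931.
Apply Jensen: I(r) = log|p(0)| + Σ_k log(r/|z_k|), summed over zeros inside |z| < r.
  log(r/|z_k|) for z_k = 1: log(4/1) = 1.3863
  log(r/|z_k|) for z_k = -2: log(4/2) = 0.6931
Sum over inside zeros: 2.0794.
I(r) = log|p(0)| + (inside sum) = 0.6931 + 2.0794 = 2.7726.
Closed form (all zeros inside, monic): I(r) = n·log(r) = 2·log(4) = 2.7726. ✓

I(r) ≈ 2.7726.


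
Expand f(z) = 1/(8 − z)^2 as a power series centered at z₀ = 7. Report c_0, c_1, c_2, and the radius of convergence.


Let w = z − z₀, so z = z₀ + w.
Then 8 − z = 8 − (z₀ + w) = (8 − z₀) − w = 1 − w.
f(z) = 1/(1 − w)^2 = (1/(1)^2) · (1 − w/(1))^{−2}.
By the binomial series (1−u)^{−2} = Σ_{n≥0} C(n+1, 1) u^n for |u|<1, with u = w/(1):
  c_n = C(n+1, 1) / (1)^(n+2).
  c_0 = 1/(1)^2 = 1.
  c_1 = 2/(1)^3 = 2.
  c_2 = 3/(1)^4 = 3.
The series is valid for |w/d| < 1, i.e. |z − z₀| < |d|.
Radius of convergence: R = |8 − z₀| = |1| = 1 (distance from z₀ to the singularity z = 8).

c_0 = 1, c_1 = 2, c_2 = 3; R = 1.


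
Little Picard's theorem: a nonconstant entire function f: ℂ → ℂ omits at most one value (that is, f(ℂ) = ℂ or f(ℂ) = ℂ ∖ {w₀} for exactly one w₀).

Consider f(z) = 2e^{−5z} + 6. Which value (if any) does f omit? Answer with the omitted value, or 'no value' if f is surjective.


Little Picard bounds the complement of f(ℂ) to at most one point.
e^{−5z} is never zero on ℂ, so 2·e^{−5z} takes every value in ℂ ∖ {0}. Adding 6 shifts the range to ℂ ∖ {6}. Thus f omits exactly the value 6.

Omitted value: 6.


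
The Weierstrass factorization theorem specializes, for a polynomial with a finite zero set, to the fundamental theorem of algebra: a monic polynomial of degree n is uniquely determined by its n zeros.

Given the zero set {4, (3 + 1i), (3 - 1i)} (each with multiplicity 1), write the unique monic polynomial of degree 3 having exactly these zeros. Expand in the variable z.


The polynomial is p(z) = ∏_{α ∈ S} (z − α), where S = {4, (3 + 1i), (3 - 1i)}.
Expanding the product yields: p(z) = z^3 -10·z^2 + 34·z -40.
Note conjugate pairs combine to real quadratics: (z − (3+1i))(z − (3−1i)) = z² − 6z + 10.
The resulting polynomial has degree 3 and real coefficients as required.

p(z) = z^3 -10·z^2 + 34·z -40.


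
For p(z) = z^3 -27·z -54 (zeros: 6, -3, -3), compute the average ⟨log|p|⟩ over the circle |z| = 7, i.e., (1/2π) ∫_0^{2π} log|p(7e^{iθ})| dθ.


Zeros: -3, -3, 6; r = 7.
Inside |z| < r: -3, -3, 6. Outside (|z| ≥ r): ∅.
p(0) = -54, so log|p(0)| = log(54) = 3.9890.
Apply Jensen: I(r) = log|p(0)| + Σ_k log(r/|z_k|), summed over zeros inside |z| < r.
  log(r/|z_k|) for z_k = 6: log(7/6) = 0.1542
  log(r/|z_k|) for z_k = -3: log(7/3) = 0.8473
  log(r/|z_k|) for z_k = -3: log(7/3) = 0.8473
Sum over inside zeros: 1.8487.
I(r) = log|p(0)| + (inside sum) = 3.9890 + 1.8487 = 5.8377.
Closed form (all zeros inside, monic): I(r) = n·log(r) = 3·log(7) = 5.8377. ✓

I(r) ≈ 5.8377.


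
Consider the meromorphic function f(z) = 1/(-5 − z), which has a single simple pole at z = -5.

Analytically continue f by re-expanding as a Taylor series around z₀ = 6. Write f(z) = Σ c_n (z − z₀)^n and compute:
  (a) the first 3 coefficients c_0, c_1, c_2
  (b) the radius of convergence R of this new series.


Let w = z − z₀, so z = z₀ + w.
Then -5 − z = -5 − (z₀ + w) = (-5 − z₀) − w = -11 − w.
f(z) = 1/(-11 − w) = (1/(-11)) · 1/(1 − w/(-11)) = Σ_{n≥0} w^n / (-11)^(n+1).
So c_n = 1/(-11)^(n+1):
  c_0 = 1/(-11)^1 = -1/11.
  c_1 = 1/(-11)^2 = 1/121.
  c_2 = 1/(-11)^3 = -1/1331.
The series is valid for |w/d| < 1, i.e. |z − z₀| < |d|.
Radius of convergence: R = |-5 − z₀| = |-11| = 11 (distance from z₀ to the singularity z = -5).

c_0 = -1/11, c_1 = 1/121, c_2 = -1/1331; R = 11.


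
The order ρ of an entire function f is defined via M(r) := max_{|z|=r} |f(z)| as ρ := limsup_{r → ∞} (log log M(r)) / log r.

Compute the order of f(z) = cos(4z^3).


Write cos(w) = (e^{iw} ± e^{−iw})/(2 or 2i), so |cos(w)| ≤ e^{|w|}. With w = 4z^3, |w| ≤ 4r^3 + 0 on |z|=r, giving M(r) ≤ e^{4r^3 + 0} and ρ ≤ 3. For the lower bound, choose z on |z|=r with 4z^3 purely imaginary of modulus 4r^3; then |cos(4z^3)| grows like e^{4r^3}/2, so ρ ≥ 3. Hence ρ = 3.
Therefore ρ = 3.

Order ρ = 3.


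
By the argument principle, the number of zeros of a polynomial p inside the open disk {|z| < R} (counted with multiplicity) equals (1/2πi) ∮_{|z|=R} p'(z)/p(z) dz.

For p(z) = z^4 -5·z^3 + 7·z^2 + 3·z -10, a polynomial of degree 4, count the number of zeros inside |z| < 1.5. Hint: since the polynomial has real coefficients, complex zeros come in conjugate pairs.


The zeros of p are: (2 + 1i), (2 - 1i), 2, -1.
Their magnitudes are: 2.236, 2.236, 2, 1.
Zeros with |z| < R = 1.5: -1.
Count = 1.
By the argument principle, (1/2πi) ∮_{|z|=R} p'(z)/p(z) dz equals exactly this count.

Number of zeros inside |z| < 1.5: 1.


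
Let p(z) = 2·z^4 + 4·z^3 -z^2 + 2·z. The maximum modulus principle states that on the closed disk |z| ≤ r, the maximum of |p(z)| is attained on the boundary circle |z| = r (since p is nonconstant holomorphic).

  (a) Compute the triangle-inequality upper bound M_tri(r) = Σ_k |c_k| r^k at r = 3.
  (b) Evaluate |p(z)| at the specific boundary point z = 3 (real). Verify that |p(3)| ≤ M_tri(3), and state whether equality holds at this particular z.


Coefficients: c_0 = 0, c_1 = 2, c_2 = -1, c_3 = 4, c_4 = 2. Radius r = 3.
Part (a). Triangle bound: M_tri(r) = Σ_k |c_k| r^k
  = |0|·3^0 + |2|·3^1 + |-1|·3^2 + |4|·3^3 + |2|·3^4
  = 0 + 6 + 9 + 108 + 162 = 285.
This bounds M(r) := max_{|z|=r} |p(z)| from above; equality holds iff all terms c_k z^k can be made to align in phase at a single z on |z|=r.
Part (b). At z = 3 (real, on the circle |z| = r):
  p(3) = (0)·3^0 + (2)·3^1 + (-1)·3^2 + (4)·3^3 + (2)·3^4 = 267.
  |p(3)| = 267.
Check: |p(3)| = 267 ≤ 285 = M_tri(3). ✓ Equality does not hold at z = 3 (the coefficients have mixed signs, so the terms do not all align in phase there).

M_tri(3) = 285; |p(3)| = 267; equality at z=3: no.


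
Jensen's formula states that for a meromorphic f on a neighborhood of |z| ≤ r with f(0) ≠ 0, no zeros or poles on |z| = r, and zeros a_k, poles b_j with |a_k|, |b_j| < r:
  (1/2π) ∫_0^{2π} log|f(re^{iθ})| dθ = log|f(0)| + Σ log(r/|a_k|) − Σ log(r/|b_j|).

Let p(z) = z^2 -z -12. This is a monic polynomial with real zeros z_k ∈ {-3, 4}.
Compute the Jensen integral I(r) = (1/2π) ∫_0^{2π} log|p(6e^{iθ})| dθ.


Zeros: -3, 4; r = 6.
Inside |z| < r: -3, 4. Outside (|z| ≥ r): ∅.
p(0) = -12, so log|p(0)| = log(12) = 2.4849.
Apply Jensen: I(r) = log|p(0)| + Σ_k log(r/|z_k|), summed over zeros inside |z| < r.
  log(r/|z_k|) for z_k = -3: log(6/3) = 0.6931
  log(r/|z_k|) for z_k = 4: log(6/4) = 0.4055
Sum over inside zeros: 1.0986.
I(r) = log|p(0)| + (inside sum) = 2.4849 + 1.0986 = 3.5835.
Closed form (all zeros inside, monic): I(r) = n·log(r) = 2·log(6) = 3.5835. ✓

I(r) ≈ 3.5835.


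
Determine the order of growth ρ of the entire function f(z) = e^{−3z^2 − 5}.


|e^{−3z^2 − 5}| = e^{Re(-3·z^2) + -5} ≤ e^{3|z|^2 + -5} = e^{3r^2 + -5} on |z| = r, so ρ ≤ 2. Choosing z on |z|=r so that -3·z^2 is real positive (always possible by picking arg z appropriately) gives |f(z)| = e^{3r^2 + -5}, matching the bound. The additive constant -5 does not affect log log M(r) ~ 2·log r. Hence ρ = 2.
Therefore ρ = 2.

Order ρ = 2.


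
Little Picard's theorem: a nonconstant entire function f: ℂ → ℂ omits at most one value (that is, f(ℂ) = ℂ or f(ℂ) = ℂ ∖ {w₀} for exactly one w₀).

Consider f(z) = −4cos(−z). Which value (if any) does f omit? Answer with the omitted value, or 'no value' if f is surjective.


Little Picard bounds the complement of f(ℂ) to at most one point.
cos is entire and surjective onto ℂ: for every w ∈ ℂ, cos(ζ) = w has a solution ζ ∈ ℂ (e.g., via the complex inverse arccos). With ζ = −z this gives z = ζ/(-1). Then -4·cos(−z) takes every value in -4·ℂ = ℂ, and adding 0 is a bijection of ℂ. So f is surjective and omits no value. (Note: only on the real line is cos bounded by [−1, 1].)

Omitted value: no value.
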